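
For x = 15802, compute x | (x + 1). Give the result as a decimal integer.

15803

x = 11110110111010 = 15802
x + 1 = 11110110111011
OR    = 11110110111011 = 15803
(x | (x + 1) sets the lowest cleared bit.)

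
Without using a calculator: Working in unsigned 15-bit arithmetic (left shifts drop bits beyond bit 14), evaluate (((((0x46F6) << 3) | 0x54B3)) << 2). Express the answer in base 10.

24268

0x46F6 = 100011011110110
→ << 3 (mod 2^15) → 011011110110000 = 14256
0x54B3 = 101010010110011
→ | → 111011110110011 = 30643
→ << 2 (mod 2^15) → 101111011001100 = 24268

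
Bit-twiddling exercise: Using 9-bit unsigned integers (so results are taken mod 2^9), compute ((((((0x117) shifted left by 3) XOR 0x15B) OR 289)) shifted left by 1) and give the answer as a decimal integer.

454

0x117 = 100010111
→ shifted left by 3 (mod 2^9) → 010111000 = 184
0x15B = 101011011
→ XOR → 111100011 = 483
289 = 100100001
→ OR → 111100011 = 483
→ shifted left by 1 (mod 2^9) → 111000110 = 454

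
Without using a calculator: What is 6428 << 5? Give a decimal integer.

205696

6428 = 000001100100011100
shift left by 5 → 110010001110000000 = 205696
(equivalently, 6428 × 2^5 = 6428 × 32)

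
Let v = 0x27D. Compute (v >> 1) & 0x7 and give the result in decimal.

6

v = 001001111101
Shift right by 1: 00100111110
Mask low 3 bits: 110 = 6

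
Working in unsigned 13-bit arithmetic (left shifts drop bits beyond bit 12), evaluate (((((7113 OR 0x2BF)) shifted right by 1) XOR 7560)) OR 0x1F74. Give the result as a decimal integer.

7113 = 1101111001001
0x2BF = 0001010111111
→ OR → 1101111111111 = 7167
→ shifted right by 1 → 0110111111111 = 3583
7560 = 1110110001000
→ XOR → 1000001110111 = 4215
0x1F74 = 1111101110100
→ OR → 1111101110111 = 8055

8055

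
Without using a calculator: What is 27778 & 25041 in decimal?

27778 = 110110010000010
25041 = 110000111010001
AND → 110000010000000 = 24704

24704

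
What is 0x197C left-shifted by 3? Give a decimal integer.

0x197C = 0001100101111100
shift left by 3 → 1100101111100000 = 52192
(equivalently, 6524 × 2^3 = 6524 × 8)

52192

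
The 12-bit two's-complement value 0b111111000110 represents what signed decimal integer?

-58

pattern = 111111000110 (MSB is 1 ⇒ negative)
Invert: 000000111001, add 1 → 000000111010 = 58, so the value is -58.
(Equivalently: 4038 - 2^12 = 4038 - 4096 = -58.)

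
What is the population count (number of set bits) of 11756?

11756 = 10110111101100
Count the 1s: 1 + 1 + 1 + 1 + 1 + 1 + 1 + 1 + 1 = 9

9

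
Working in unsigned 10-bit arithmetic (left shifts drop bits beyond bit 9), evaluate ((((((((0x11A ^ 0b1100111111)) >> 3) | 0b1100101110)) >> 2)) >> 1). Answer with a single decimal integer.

109

0x11A = 0100011010
0b1100111111 = 1100111111
→ ^ → 1000100101 = 549
→ >> 3 → 0001000100 = 68
0b1100101110 = 1100101110
→ | → 1101101110 = 878
→ >> 2 → 0011011011 = 219
→ >> 1 → 0001101101 = 109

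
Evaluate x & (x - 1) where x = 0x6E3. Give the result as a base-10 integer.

1762

x = 11011100011 = 1763
x - 1 = 11011100010
AND   = 11011100010 = 1762
(x & (x - 1) clears the lowest set bit of x.)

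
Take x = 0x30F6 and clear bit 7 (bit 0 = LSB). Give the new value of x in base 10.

12406

x = 011000011110110
bit 7 is currently 1; clear it via x & ~(1 << 7) = x & ~128
→ 011000001110110 = 12406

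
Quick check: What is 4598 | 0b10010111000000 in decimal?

4598 = 01000111110110
b = 10010111000000
 OR → 11010111110110 = 13814

13814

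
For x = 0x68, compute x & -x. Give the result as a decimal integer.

x = 1101000 = 104
-x (two's complement) = …0011000
AND   = 0001000 = 8
(x & -x isolates the lowest set bit of x.)

8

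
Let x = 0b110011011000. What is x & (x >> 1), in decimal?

1096

x = 110011011000 = 3288
x>>1 = 011001101100
AND  = 010001001000 = 1096
(x & (x >> 1) has a 1 wherever x has two consecutive 1 bits.)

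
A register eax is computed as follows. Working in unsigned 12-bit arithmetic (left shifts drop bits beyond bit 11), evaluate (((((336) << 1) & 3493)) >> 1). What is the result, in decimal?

80

336 = 000101010000
→ << 1 (mod 2^12) → 001010100000 = 672
3493 = 110110100101
→ & → 000010100000 = 160
→ >> 1 → 000001010000 = 80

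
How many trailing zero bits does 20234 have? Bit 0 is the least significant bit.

1

20234 = 100111100001010
Trailing zeros: 1, so the lowest set bit is bit 1 (value 2).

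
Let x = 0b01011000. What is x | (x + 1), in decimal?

x = 1011000 = 88
x + 1 = 1011001
OR    = 1011001 = 89
(x | (x + 1) sets the lowest cleared bit.)

89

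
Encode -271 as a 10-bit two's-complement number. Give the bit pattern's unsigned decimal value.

271 in 10 bits: 0100001111
Invert: 1011110000
Add 1:  1011110001 = 753
(Check: 2^10 - 271 = 1024 - 271 = 753.)

753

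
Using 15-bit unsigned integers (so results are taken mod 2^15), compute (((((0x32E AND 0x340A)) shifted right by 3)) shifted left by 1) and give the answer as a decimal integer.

2

0x32E = 000001100101110
0x340A = 011010000001010
→ AND → 000000000001010 = 10
→ shifted right by 3 → 000000000000001 = 1
→ shifted left by 1 (mod 2^15) → 000000000000010 = 2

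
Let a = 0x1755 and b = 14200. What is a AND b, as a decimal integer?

5968

0x1755 = 01011101010101
14200 = 11011101111000
AND → 01011101010000 = 5968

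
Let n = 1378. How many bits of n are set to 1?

5

1378 = 10101100010
Count the 1s: 1 + 1 + 1 + 1 + 1 = 5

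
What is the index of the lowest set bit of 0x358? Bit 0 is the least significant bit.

3

0x358 = 1101011000
Trailing zeros: 3, so the lowest set bit is bit 3 (value 8).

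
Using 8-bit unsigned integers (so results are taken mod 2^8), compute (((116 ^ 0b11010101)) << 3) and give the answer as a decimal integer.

8

116 = 01110100
0b11010101 = 11010101
→ ^ → 10100001 = 161
→ << 3 (mod 2^8) → 00001000 = 8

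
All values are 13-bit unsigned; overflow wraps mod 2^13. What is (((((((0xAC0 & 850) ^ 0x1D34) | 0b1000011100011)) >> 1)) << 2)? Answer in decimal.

8172

0xAC0 = 0101011000000
850 = 0001101010010
→ & → 0001001000000 = 576
0x1D34 = 1110100110100
→ ^ → 1111101110100 = 8052
0b1000011100011 = 1000011100011
→ | → 1111111110111 = 8183
→ >> 1 → 0111111111011 = 4091
→ << 2 (mod 2^13) → 1111111101100 = 8172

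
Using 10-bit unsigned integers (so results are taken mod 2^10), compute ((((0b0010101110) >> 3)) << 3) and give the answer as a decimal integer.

0b0010101110 = 0010101110
→ >> 3 → 0000010101 = 21
→ << 3 (mod 2^10) → 0010101000 = 168

168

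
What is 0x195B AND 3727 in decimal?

0x195B = 1100101011011
3727 = 0111010001111
AND → 0100000001011 = 2059

2059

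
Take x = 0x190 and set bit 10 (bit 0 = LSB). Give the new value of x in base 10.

x = 00110010000
bit 10 is currently 0; set it via x | (1 << 10) = x | 1024
→ 10110010000 = 1424

1424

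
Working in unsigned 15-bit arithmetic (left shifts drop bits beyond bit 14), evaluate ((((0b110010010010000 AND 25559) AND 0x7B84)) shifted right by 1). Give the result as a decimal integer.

0b110010010010000 = 110010010010000
25559 = 110001111010111
→ AND → 110000010010000 = 24720
0x7B84 = 111101110000100
→ AND → 110000010000000 = 24704
→ shifted right by 1 → 011000001000000 = 12352

12352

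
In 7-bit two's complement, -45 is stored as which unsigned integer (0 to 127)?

45 in 7 bits: 0101101
Invert: 1010010
Add 1:  1010011 = 83
(Check: 2^7 - 45 = 128 - 45 = 83.)

83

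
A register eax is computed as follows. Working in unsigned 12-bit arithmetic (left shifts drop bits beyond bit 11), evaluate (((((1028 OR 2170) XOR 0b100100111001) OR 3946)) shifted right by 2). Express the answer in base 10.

987

1028 = 010000000100
2170 = 100001111010
→ OR → 110001111110 = 3198
0b100100111001 = 100100111001
→ XOR → 010101000111 = 1351
3946 = 111101101010
→ OR → 111101101111 = 3951
→ shifted right by 2 → 001111011011 = 987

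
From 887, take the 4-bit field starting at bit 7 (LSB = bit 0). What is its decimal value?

6

v = 001101110111
Shift right by 7: 00110
Mask low 4 bits: 0110 = 6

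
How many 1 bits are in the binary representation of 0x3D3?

7

0x3D3 = 1111010011
Count the 1s: 1 + 1 + 1 + 1 + 1 + 1 + 1 = 7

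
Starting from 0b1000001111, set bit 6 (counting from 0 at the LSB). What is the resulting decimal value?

591

x = 1000001111
bit 6 is currently 0; set it via x | (1 << 6) = x | 64
→ 1001001111 = 591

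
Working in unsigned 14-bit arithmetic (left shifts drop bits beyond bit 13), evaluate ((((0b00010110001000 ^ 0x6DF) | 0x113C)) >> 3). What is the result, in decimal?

623

0b00010110001000 = 00010110001000
0x6DF = 00011011011111
→ ^ → 00001101010111 = 855
0x113C = 01000100111100
→ | → 01001101111111 = 4991
→ >> 3 → 00001001101111 = 623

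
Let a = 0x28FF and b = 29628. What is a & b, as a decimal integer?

0x28FF = 010100011111111
29628 = 111001110111100
AND → 010000010111100 = 8380

8380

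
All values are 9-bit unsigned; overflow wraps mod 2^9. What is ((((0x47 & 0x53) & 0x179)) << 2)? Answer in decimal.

260

0x47 = 001000111
0x53 = 001010011
→ & → 001000011 = 67
0x179 = 101111001
→ & → 001000001 = 65
→ << 2 (mod 2^9) → 100000100 = 260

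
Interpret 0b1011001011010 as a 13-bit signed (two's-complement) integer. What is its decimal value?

pattern = 1011001011010 (MSB is 1 ⇒ negative)
Invert: 0100110100101, add 1 → 0100110100110 = 2470, so the value is -2470.
(Equivalently: 5722 - 2^13 = 5722 - 8192 = -2470.)

-2470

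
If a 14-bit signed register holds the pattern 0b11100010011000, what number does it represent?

pattern = 11100010011000 (MSB is 1 ⇒ negative)
Invert: 00011101100111, add 1 → 00011101101000 = 1896, so the value is -1896.
(Equivalently: 14488 - 2^14 = 14488 - 16384 = -1896.)

-1896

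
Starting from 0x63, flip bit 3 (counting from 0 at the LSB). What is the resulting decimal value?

107

x = 01100011
bit 3 is currently 0; toggle it via x ^ (1 << 3) = x ^ 8
→ 01101011 = 107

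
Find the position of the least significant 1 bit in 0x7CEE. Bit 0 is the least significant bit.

0x7CEE = 111110011101110
Trailing zeros: 1, so the lowest set bit is bit 1 (value 2).

1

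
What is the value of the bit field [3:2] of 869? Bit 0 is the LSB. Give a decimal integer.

v = 1101100101
Shift right by 2: 11011001
Mask low 2 bits: 01 = 1

1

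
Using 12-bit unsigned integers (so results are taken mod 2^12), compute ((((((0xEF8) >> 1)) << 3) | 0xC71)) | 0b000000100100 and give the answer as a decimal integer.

4085

0xEF8 = 111011111000
→ >> 1 → 011101111100 = 1916
→ << 3 (mod 2^12) → 101111100000 = 3040
0xC71 = 110001110001
→ | → 111111110001 = 4081
0b000000100100 = 000000100100
→ | → 111111110101 = 4085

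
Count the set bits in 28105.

28105 = 110110111001001
Count the 1s: 1 + 1 + 1 + 1 + 1 + 1 + 1 + 1 + 1 = 9

9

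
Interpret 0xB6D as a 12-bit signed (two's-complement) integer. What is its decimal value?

-1171

pattern = 101101101101 (MSB is 1 ⇒ negative)
Invert: 010010010010, add 1 → 010010010011 = 1171, so the value is -1171.
(Equivalently: 2925 - 2^12 = 2925 - 4096 = -1171.)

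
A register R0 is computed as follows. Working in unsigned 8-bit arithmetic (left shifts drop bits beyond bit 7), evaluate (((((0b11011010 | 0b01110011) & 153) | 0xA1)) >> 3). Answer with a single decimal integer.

0b11011010 = 11011010
0b01110011 = 01110011
→ | → 11111011 = 251
153 = 10011001
→ & → 10011001 = 153
0xA1 = 10100001
→ | → 10111001 = 185
→ >> 3 → 00010111 = 23

23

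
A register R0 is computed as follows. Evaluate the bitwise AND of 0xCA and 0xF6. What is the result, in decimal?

194

0xCA = 11001010
0xF6 = 11110110
AND → 11000010 = 194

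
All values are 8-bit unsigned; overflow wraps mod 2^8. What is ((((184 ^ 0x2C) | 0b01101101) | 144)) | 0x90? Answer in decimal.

253

184 = 10111000
0x2C = 00101100
→ ^ → 10010100 = 148
0b01101101 = 01101101
→ | → 11111101 = 253
144 = 10010000
→ | → 11111101 = 253
0x90 = 10010000
→ | → 11111101 = 253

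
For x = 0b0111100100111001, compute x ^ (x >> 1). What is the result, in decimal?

x = 111100100111001 = 31033
x>>1 = 011110010011100
XOR  = 100010110100101 = 17829
(x ^ (x >> 1) gives the standard binary-reflected Gray code of x.)

17829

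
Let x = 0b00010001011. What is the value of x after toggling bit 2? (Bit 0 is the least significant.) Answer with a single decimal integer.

143

x = 00010001011
bit 2 is currently 0; toggle it via x ^ (1 << 2) = x ^ 4
→ 00010001111 = 143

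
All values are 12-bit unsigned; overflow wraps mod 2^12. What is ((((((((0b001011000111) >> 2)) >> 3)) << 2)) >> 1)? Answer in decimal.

44

0b001011000111 = 001011000111
→ >> 2 → 000010110001 = 177
→ >> 3 → 000000010110 = 22
→ << 2 (mod 2^12) → 000001011000 = 88
→ >> 1 → 000000101100 = 44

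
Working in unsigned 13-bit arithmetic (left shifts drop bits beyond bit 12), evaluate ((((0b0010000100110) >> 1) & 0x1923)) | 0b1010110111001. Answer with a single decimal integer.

5563

0b0010000100110 = 0010000100110
→ >> 1 → 0001000010011 = 531
0x1923 = 1100100100011
→ & → 0000000000011 = 3
0b1010110111001 = 1010110111001
→ | → 1010110111011 = 5563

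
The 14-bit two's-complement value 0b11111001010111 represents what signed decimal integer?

pattern = 11111001010111 (MSB is 1 ⇒ negative)
Invert: 00000110101000, add 1 → 00000110101001 = 425, so the value is -425.
(Equivalently: 15959 - 2^14 = 15959 - 16384 = -425.)

-425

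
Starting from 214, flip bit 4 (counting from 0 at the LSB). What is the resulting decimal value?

x = 011010110
bit 4 is currently 1; toggle it via x ^ (1 << 4) = x ^ 16
→ 011000110 = 198

198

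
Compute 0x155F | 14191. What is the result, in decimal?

0x155F = 01010101011111
14191 = 11011101101111
 OR → 11011101111111 = 14207

14207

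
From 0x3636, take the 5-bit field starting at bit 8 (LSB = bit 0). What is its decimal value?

22

v = 11011000110110
Shift right by 8: 110110
Mask low 5 bits: 10110 = 22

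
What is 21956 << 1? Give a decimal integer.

43912

21956 = 0101010111000100
shift left by 1 → 1010101110001000 = 43912
(equivalently, 21956 × 2^1 = 21956 × 2)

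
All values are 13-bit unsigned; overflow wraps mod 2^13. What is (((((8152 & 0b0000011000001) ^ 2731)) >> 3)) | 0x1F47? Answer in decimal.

8015

8152 = 1111111011000
0b0000011000001 = 0000011000001
→ & → 0000011000000 = 192
2731 = 0101010101011
→ ^ → 0101001101011 = 2667
→ >> 3 → 0000101001101 = 333
0x1F47 = 1111101000111
→ | → 1111101001111 = 8015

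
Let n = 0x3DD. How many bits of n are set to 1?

0x3DD = 1111011101
Count the 1s: 1 + 1 + 1 + 1 + 1 + 1 + 1 + 1 = 8

8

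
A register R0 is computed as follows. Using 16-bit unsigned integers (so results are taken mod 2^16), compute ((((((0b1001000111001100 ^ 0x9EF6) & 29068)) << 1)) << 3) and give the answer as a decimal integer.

0b1001000111001100 = 1001000111001100
0x9EF6 = 1001111011110110
→ ^ → 0000111100111010 = 3898
29068 = 0111000110001100
→ & → 0000000100001000 = 264
→ << 1 (mod 2^16) → 0000001000010000 = 528
→ << 3 (mod 2^16) → 0001000010000000 = 4224

4224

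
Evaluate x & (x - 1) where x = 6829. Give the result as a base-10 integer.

6828

x = 1101010101101 = 6829
x - 1 = 1101010101100
AND   = 1101010101100 = 6828
(x & (x - 1) clears the lowest set bit of x.)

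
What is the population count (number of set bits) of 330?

330 = 101001010
Count the 1s: 1 + 1 + 1 + 1 = 4

4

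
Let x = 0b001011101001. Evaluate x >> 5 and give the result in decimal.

x = 1011101001
shift right by 5 → 0000010111 = 23
(equivalently, floor(745 / 32))

23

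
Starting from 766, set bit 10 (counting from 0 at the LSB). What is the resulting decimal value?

1790

x = 01011111110
bit 10 is currently 0; set it via x | (1 << 10) = x | 1024
→ 11011111110 = 1790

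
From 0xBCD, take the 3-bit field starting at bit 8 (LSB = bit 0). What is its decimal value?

v = 101111001101
Shift right by 8: 1011
Mask low 3 bits: 011 = 3

3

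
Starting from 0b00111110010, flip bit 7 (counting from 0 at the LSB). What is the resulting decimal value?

370

x = 00111110010
bit 7 is currently 1; toggle it via x ^ (1 << 7) = x ^ 128
→ 00101110010 = 370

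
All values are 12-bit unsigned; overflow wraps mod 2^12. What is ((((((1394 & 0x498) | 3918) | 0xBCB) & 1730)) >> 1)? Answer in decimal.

865

1394 = 010101110010
0x498 = 010010011000
→ & → 010000010000 = 1040
3918 = 111101001110
→ | → 111101011110 = 3934
0xBCB = 101111001011
→ | → 111111011111 = 4063
1730 = 011011000010
→ & → 011011000010 = 1730
→ >> 1 → 001101100001 = 865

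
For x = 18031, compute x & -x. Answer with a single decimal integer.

x = 100011001101111 = 18031
-x (two's complement) = …011100110010001
AND   = 000000000000001 = 1
(x & -x isolates the lowest set bit of x.)

1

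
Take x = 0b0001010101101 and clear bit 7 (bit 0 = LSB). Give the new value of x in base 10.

x = 0001010101101
bit 7 is currently 1; clear it via x & ~(1 << 7) = x & ~128
→ 0001000101101 = 557

557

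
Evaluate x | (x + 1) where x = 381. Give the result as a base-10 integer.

383

x = 101111101 = 381
x + 1 = 101111110
OR    = 101111111 = 383
(x | (x + 1) sets the lowest cleared bit.)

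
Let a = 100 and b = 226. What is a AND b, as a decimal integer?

96

100 = 01100100
226 = 11100010
AND → 01100000 = 96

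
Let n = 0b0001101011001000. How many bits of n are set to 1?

6

n = 1101011001000
Count the 1s: 1 + 1 + 1 + 1 + 1 + 1 = 6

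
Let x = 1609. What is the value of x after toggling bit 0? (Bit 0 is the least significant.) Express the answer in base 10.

1608

x = 11001001001
bit 0 is currently 1; toggle it via x ^ (1 << 0) = x ^ 1
→ 11001001000 = 1608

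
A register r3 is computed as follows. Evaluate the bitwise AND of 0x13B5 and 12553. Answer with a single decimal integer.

0x13B5 = 01001110110101
12553 = 11000100001001
AND → 01000100000001 = 4353

4353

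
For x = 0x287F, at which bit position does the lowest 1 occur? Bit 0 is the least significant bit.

0

0x287F = 10100001111111
Trailing zeros: 0, so the lowest set bit is bit 0 (value 1).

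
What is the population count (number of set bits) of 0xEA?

0xEA = 11101010
Count the 1s: 1 + 1 + 1 + 1 + 1 = 5

5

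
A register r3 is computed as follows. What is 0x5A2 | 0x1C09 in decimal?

0x5A2 = 0010110100010
0x1C09 = 1110000001001
 OR → 1110110101011 = 7595

7595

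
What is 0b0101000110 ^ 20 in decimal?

338

a = 101000110
20 = 000010100
XOR → 101010010 = 338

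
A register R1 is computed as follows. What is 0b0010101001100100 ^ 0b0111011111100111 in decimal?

23939

a = 010101001100100
b = 111011111100111
XOR → 101110110000011 = 23939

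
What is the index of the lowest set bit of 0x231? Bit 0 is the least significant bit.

0x231 = 1000110001
Trailing zeros: 0, so the lowest set bit is bit 0 (value 1).

0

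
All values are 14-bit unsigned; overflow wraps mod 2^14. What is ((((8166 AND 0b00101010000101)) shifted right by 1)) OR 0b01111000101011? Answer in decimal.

8166 = 01111111100110
0b00101010000101 = 00101010000101
→ AND → 00101010000100 = 2692
→ shifted right by 1 → 00010101000010 = 1346
0b01111000101011 = 01111000101011
→ OR → 01111101101011 = 8043

8043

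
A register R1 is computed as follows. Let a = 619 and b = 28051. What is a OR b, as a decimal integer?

619 = 000001001101011
28051 = 110110110010011
 OR → 110111111111011 = 28667

28667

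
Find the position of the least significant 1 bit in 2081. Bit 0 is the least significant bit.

2081 = 100000100001
Trailing zeros: 0, so the lowest set bit is bit 0 (value 1).

0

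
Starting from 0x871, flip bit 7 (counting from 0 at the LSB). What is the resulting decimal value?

x = 100001110001
bit 7 is currently 0; toggle it via x ^ (1 << 7) = x ^ 128
→ 100011110001 = 2289

2289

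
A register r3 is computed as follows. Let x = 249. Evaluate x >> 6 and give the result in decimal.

3

249 = 11111001
shift right by 6 → 00000011 = 3
(equivalently, floor(249 / 64))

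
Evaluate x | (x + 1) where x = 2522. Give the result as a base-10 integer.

2523

x = 100111011010 = 2522
x + 1 = 100111011011
OR    = 100111011011 = 2523
(x | (x + 1) sets the lowest cleared bit.)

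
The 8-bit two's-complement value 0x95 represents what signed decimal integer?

-107

pattern = 10010101 (MSB is 1 ⇒ negative)
Invert: 01101010, add 1 → 01101011 = 107, so the value is -107.
(Equivalently: 149 - 2^8 = 149 - 256 = -107.)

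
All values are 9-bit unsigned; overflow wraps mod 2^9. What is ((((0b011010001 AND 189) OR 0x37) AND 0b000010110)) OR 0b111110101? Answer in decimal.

503

0b011010001 = 011010001
189 = 010111101
→ AND → 010010001 = 145
0x37 = 000110111
→ OR → 010110111 = 183
0b000010110 = 000010110
→ AND → 000010110 = 22
0b111110101 = 111110101
→ OR → 111110111 = 503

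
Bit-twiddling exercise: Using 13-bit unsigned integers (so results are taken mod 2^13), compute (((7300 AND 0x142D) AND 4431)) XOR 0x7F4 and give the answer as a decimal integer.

7300 = 1110010000100
0x142D = 1010000101101
→ AND → 1010000000100 = 5124
4431 = 1000101001111
→ AND → 1000000000100 = 4100
0x7F4 = 0011111110100
→ XOR → 1011111110000 = 6128

6128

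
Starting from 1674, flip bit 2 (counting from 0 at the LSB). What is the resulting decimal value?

x = 11010001010
bit 2 is currently 0; toggle it via x ^ (1 << 2) = x ^ 4
→ 11010001110 = 1678

1678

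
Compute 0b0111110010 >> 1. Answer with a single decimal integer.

249

x = 111110010
shift right by 1 → 011111001 = 249
(equivalently, floor(498 / 2))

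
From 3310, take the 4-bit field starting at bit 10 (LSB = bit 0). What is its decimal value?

3

v = 00110011101110
Shift right by 10: 0011
Mask low 4 bits: 0011 = 3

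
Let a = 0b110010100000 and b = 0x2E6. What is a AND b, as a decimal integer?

160

a = 110010100000
0x2E6 = 001011100110
AND → 000010100000 = 160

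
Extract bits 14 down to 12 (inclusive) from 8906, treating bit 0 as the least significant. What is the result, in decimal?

v = 010001011001010
Shift right by 12: 010
Mask low 3 bits: 010 = 2

2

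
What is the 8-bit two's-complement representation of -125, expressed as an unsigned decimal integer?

125 in 8 bits: 01111101
Invert: 10000010
Add 1:  10000011 = 131
(Check: 2^8 - 125 = 256 - 125 = 131.)

131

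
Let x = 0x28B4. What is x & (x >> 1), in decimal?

16

x = 10100010110100 = 10420
x>>1 = 01010001011010
AND  = 00000000010000 = 16
(x & (x >> 1) has a 1 wherever x has two consecutive 1 bits.)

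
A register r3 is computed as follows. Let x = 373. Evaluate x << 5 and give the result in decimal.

373 = 00000101110101
shift left by 5 → 10111010100000 = 11936
(equivalently, 373 × 2^5 = 373 × 32)

11936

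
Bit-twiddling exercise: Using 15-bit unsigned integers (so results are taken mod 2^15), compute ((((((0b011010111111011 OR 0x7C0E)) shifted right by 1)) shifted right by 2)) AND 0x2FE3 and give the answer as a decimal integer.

4003

0b011010111111011 = 011010111111011
0x7C0E = 111110000001110
→ OR → 111110111111111 = 32255
→ shifted right by 1 → 011111011111111 = 16127
→ shifted right by 2 → 000111110111111 = 4031
0x2FE3 = 010111111100011
→ AND → 000111110100011 = 4003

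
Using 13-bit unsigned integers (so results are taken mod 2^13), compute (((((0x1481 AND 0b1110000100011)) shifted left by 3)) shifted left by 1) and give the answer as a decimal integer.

16

0x1481 = 1010010000001
0b1110000100011 = 1110000100011
→ AND → 1010000000001 = 5121
→ shifted left by 3 (mod 2^13) → 0000000001000 = 8
→ shifted left by 1 (mod 2^13) → 0000000010000 = 16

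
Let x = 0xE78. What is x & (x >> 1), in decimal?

x = 111001111000 = 3704
x>>1 = 011100111100
AND  = 011000111000 = 1592
(x & (x >> 1) has a 1 wherever x has two consecutive 1 bits.)

1592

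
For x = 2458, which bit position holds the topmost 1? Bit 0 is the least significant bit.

11

2458 = 100110011010
The topmost 1 is at position 11 (since 2^11 = 2048 ≤ 2458 < 4096).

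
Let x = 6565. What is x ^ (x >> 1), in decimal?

x = 1100110100101 = 6565
x>>1 = 0110011010010
XOR  = 1010101110111 = 5495
(x ^ (x >> 1) gives the standard binary-reflected Gray code of x.)

5495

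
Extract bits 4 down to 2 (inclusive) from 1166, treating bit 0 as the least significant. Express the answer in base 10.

v = 010010001110
Shift right by 2: 0100100011
Mask low 3 bits: 011 = 3

3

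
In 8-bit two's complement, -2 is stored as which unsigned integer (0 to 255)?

254

2 in 8 bits: 00000010
Invert: 11111101
Add 1:  11111110 = 254
(Check: 2^8 - 2 = 256 - 2 = 254.)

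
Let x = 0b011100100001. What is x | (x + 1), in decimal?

x = 11100100001 = 1825
x + 1 = 11100100010
OR    = 11100100011 = 1827
(x | (x + 1) sets the lowest cleared bit.)

1827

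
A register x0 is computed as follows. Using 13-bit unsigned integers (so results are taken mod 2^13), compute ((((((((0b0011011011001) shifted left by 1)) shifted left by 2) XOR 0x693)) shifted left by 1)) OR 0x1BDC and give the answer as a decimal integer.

0b0011011011001 = 0011011011001
→ shifted left by 1 (mod 2^13) → 0110110110010 = 3506
→ shifted left by 2 (mod 2^13) → 1011011001000 = 5832
0x693 = 0011010010011
→ XOR → 1000001011011 = 4187
→ shifted left by 1 (mod 2^13) → 0000010110110 = 182
0x1BDC = 1101111011100
→ OR → 1101111111110 = 7166

7166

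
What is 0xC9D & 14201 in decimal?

1049

0xC9D = 00110010011101
14201 = 11011101111001
AND → 00010000011001 = 1049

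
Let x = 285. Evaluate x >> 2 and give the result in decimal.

71

285 = 100011101
shift right by 2 → 001000111 = 71
(equivalently, floor(285 / 4))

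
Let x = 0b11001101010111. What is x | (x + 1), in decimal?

x = 11001101010111 = 13143
x + 1 = 11001101011000
OR    = 11001101011111 = 13151
(x | (x + 1) sets the lowest cleared bit.)

13151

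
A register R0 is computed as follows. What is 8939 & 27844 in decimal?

8384

8939 = 010001011101011
27844 = 110110011000100
AND → 010000011000000 = 8384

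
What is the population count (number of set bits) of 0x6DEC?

0x6DEC = 110110111101100
Count the 1s: 1 + 1 + 1 + 1 + 1 + 1 + 1 + 1 + 1 + 1 = 10

10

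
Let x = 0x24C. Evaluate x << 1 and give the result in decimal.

1176

0x24C = 01001001100
shift left by 1 → 10010011000 = 1176
(equivalently, 588 × 2^1 = 588 × 2)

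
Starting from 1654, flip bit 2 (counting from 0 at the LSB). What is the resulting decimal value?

x = 11001110110
bit 2 is currently 1; toggle it via x ^ (1 << 2) = x ^ 4
→ 11001110010 = 1650

1650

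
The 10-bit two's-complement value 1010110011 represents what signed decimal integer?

pattern = 1010110011 (MSB is 1 ⇒ negative)
Invert: 0101001100, add 1 → 0101001101 = 333, so the value is -333.
(Equivalently: 691 - 2^10 = 691 - 1024 = -333.)

-333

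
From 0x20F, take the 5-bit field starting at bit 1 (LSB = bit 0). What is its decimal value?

7

v = 01000001111
Shift right by 1: 0100000111
Mask low 5 bits: 00111 = 7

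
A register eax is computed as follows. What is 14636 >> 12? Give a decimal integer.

14636 = 11100100101100
shift right by 12 → 00000000000011 = 3
(equivalently, floor(14636 / 4096))

3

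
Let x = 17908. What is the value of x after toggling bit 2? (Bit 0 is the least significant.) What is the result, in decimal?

17904

x = 100010111110100
bit 2 is currently 1; toggle it via x ^ (1 << 2) = x ^ 4
→ 100010111110000 = 17904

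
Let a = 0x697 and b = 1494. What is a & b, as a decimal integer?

1174

0x697 = 11010010111
1494 = 10111010110
AND → 10010010110 = 1174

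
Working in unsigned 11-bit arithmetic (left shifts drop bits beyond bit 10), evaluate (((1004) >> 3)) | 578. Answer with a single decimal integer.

639

1004 = 01111101100
→ >> 3 → 00001111101 = 125
578 = 01001000010
→ | → 01001111111 = 639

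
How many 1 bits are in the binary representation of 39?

4

39 = 100111
Count the 1s: 1 + 1 + 1 + 1 = 4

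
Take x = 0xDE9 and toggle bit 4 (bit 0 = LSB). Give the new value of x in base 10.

x = 110111101001
bit 4 is currently 0; toggle it via x ^ (1 << 4) = x ^ 16
→ 110111111001 = 3577

3577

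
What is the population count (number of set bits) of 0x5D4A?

8

0x5D4A = 101110101001010
Count the 1s: 1 + 1 + 1 + 1 + 1 + 1 + 1 + 1 = 8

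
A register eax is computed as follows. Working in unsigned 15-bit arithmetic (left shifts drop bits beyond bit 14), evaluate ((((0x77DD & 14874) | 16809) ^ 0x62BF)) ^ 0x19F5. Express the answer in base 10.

0x77DD = 111011111011101
14874 = 011101000011010
→ & → 011001000011000 = 12824
16809 = 100000110101001
→ | → 111001110111001 = 29625
0x62BF = 110001010111111
→ ^ → 001000100000110 = 4358
0x19F5 = 001100111110101
→ ^ → 000100011110011 = 2291

2291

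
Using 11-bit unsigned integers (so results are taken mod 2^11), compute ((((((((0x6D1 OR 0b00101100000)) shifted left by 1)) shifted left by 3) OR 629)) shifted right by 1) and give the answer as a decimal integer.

954

0x6D1 = 11011010001
0b00101100000 = 00101100000
→ OR → 11111110001 = 2033
→ shifted left by 1 (mod 2^11) → 11111100010 = 2018
→ shifted left by 3 (mod 2^11) → 11100010000 = 1808
629 = 01001110101
→ OR → 11101110101 = 1909
→ shifted right by 1 → 01110111010 = 954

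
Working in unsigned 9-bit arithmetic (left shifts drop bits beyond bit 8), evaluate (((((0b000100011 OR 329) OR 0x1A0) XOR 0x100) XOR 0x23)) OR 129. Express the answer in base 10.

0b000100011 = 000100011
329 = 101001001
→ OR → 101101011 = 363
0x1A0 = 110100000
→ OR → 111101011 = 491
0x100 = 100000000
→ XOR → 011101011 = 235
0x23 = 000100011
→ XOR → 011001000 = 200
129 = 010000001
→ OR → 011001001 = 201

201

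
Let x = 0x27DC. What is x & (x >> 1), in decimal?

972

x = 10011111011100 = 10204
x>>1 = 01001111101110
AND  = 00001111001100 = 972
(x & (x >> 1) has a 1 wherever x has two consecutive 1 bits.)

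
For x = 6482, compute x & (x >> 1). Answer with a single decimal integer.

2048

x = 1100101010010 = 6482
x>>1 = 0110010101001
AND  = 0100000000000 = 2048
(x & (x >> 1) has a 1 wherever x has two consecutive 1 bits.)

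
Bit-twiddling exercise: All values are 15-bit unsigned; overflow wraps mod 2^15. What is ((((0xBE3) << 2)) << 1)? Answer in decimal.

0xBE3 = 000101111100011
→ << 2 (mod 2^15) → 010111110001100 = 12172
→ << 1 (mod 2^15) → 101111100011000 = 24344

24344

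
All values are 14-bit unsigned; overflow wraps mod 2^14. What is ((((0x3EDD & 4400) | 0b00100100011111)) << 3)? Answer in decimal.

0x3EDD = 11111011011101
4400 = 01000100110000
→ & → 01000000010000 = 4112
0b00100100011111 = 00100100011111
→ | → 01100100011111 = 6431
→ << 3 (mod 2^14) → 00100011111000 = 2296

2296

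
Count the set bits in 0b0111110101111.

10

n = 111110101111
Count the 1s: 1 + 1 + 1 + 1 + 1 + 1 + 1 + 1 + 1 + 1 = 10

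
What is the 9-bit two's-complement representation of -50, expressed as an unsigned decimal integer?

50 in 9 bits: 000110010
Invert: 111001101
Add 1:  111001110 = 462
(Check: 2^9 - 50 = 512 - 50 = 462.)

462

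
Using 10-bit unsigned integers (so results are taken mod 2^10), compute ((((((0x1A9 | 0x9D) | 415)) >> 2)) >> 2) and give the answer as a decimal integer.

27

0x1A9 = 0110101001
0x9D = 0010011101
→ | → 0110111101 = 445
415 = 0110011111
→ | → 0110111111 = 447
→ >> 2 → 0001101111 = 111
→ >> 2 → 0000011011 = 27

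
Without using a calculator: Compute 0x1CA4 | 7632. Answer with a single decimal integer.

7668

0x1CA4 = 1110010100100
7632 = 1110111010000
 OR → 1110111110100 = 7668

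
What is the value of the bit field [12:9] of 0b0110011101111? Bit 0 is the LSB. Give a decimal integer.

v = 0110011101111
Shift right by 9: 0110
Mask low 4 bits: 0110 = 6

6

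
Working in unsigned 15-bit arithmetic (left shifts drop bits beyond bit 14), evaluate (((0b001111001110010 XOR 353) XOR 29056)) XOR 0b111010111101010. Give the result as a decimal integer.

7033

0b001111001110010 = 001111001110010
353 = 000000101100001
→ XOR → 001111100010011 = 7955
29056 = 111000110000000
→ XOR → 110111010010011 = 28307
0b111010111101010 = 111010111101010
→ XOR → 001101101111001 = 7033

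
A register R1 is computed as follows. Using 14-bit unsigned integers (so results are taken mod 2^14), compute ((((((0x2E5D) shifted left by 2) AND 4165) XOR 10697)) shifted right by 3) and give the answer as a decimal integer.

1841

0x2E5D = 10111001011101
→ shifted left by 2 (mod 2^14) → 11100101110100 = 14708
4165 = 01000001000101
→ AND → 01000001000100 = 4164
10697 = 10100111001001
→ XOR → 11100110001101 = 14733
→ shifted right by 3 → 00011100110001 = 1841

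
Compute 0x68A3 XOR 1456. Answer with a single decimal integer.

27923

0x68A3 = 110100010100011
1456 = 000010110110000
XOR → 110110100010011 = 27923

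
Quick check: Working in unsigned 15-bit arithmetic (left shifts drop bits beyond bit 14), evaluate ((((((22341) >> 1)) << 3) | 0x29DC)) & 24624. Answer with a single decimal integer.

22341 = 101011101000101
→ >> 1 → 010101110100010 = 11170
→ << 3 (mod 2^15) → 101110100010000 = 23824
0x29DC = 010100111011100
→ | → 111110111011100 = 32220
24624 = 110000000110000
→ & → 110000000010000 = 24592

24592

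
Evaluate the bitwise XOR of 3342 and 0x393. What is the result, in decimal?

3741

3342 = 110100001110
0x393 = 001110010011
XOR → 111010011101 = 3741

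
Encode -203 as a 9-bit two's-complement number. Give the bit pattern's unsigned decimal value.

203 in 9 bits: 011001011
Invert: 100110100
Add 1:  100110101 = 309
(Check: 2^9 - 203 = 512 - 203 = 309.)

309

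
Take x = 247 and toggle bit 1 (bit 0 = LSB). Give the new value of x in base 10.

x = 0011110111
bit 1 is currently 1; toggle it via x ^ (1 << 1) = x ^ 2
→ 0011110101 = 245

245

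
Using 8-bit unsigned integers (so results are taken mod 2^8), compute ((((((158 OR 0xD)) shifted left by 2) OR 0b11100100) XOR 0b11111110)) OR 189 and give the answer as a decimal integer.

158 = 10011110
0xD = 00001101
→ OR → 10011111 = 159
→ shifted left by 2 (mod 2^8) → 01111100 = 124
0b11100100 = 11100100
→ OR → 11111100 = 252
0b11111110 = 11111110
→ XOR → 00000010 = 2
189 = 10111101
→ OR → 10111111 = 191

191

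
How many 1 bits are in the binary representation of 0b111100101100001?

8

n = 111100101100001
Count the 1s: 1 + 1 + 1 + 1 + 1 + 1 + 1 + 1 = 8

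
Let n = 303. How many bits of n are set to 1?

6

303 = 100101111
Count the 1s: 1 + 1 + 1 + 1 + 1 + 1 = 6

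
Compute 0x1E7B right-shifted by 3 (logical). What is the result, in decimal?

0x1E7B = 1111001111011
shift right by 3 → 0001111001111 = 975
(equivalently, floor(7803 / 8))

975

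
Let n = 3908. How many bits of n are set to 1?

6

3908 = 111101000100
Count the 1s: 1 + 1 + 1 + 1 + 1 + 1 = 6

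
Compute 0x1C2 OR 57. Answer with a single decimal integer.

0x1C2 = 111000010
57 = 000111001
 OR → 111111011 = 507

507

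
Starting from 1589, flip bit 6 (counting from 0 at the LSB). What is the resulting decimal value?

x = 011000110101
bit 6 is currently 0; toggle it via x ^ (1 << 6) = x ^ 64
→ 011001110101 = 1653

1653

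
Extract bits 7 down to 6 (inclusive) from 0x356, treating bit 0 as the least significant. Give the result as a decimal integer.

1

v = 1101010110
Shift right by 6: 1101
Mask low 2 bits: 01 = 1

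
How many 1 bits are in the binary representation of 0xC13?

5

0xC13 = 110000010011
Count the 1s: 1 + 1 + 1 + 1 + 1 = 5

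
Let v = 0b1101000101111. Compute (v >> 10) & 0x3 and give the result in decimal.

2

v = 1101000101111
Shift right by 10: 110
Mask low 2 bits: 10 = 2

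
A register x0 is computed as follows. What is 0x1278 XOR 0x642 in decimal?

5178

0x1278 = 1001001111000
0x642 = 0011001000010
XOR → 1010000111010 = 5178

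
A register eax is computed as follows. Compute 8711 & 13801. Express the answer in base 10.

8193

8711 = 10001000000111
13801 = 11010111101001
AND → 10000000000001 = 8193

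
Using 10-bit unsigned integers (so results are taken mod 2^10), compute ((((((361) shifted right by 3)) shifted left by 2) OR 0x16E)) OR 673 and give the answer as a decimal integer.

1023

361 = 0101101001
→ shifted right by 3 → 0000101101 = 45
→ shifted left by 2 (mod 2^10) → 0010110100 = 180
0x16E = 0101101110
→ OR → 0111111110 = 510
673 = 1010100001
→ OR → 1111111111 = 1023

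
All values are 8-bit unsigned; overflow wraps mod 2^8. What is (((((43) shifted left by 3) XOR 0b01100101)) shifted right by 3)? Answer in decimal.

43 = 00101011
→ shifted left by 3 (mod 2^8) → 01011000 = 88
0b01100101 = 01100101
→ XOR → 00111101 = 61
→ shifted right by 3 → 00000111 = 7

7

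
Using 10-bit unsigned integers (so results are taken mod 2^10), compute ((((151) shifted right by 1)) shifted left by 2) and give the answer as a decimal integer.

300

151 = 0010010111
→ shifted right by 1 → 0001001011 = 75
→ shifted left by 2 (mod 2^10) → 0100101100 = 300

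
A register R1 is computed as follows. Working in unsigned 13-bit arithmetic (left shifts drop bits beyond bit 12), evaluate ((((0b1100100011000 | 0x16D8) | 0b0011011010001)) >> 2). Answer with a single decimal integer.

0b1100100011000 = 1100100011000
0x16D8 = 1011011011000
→ | → 1111111011000 = 8152
0b0011011010001 = 0011011010001
→ | → 1111111011001 = 8153
→ >> 2 → 0011111110110 = 2038

2038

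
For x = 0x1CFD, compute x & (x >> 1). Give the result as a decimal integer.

3196

x = 1110011111101 = 7421
x>>1 = 0111001111110
AND  = 0110001111100 = 3196
(x & (x >> 1) has a 1 wherever x has two consecutive 1 bits.)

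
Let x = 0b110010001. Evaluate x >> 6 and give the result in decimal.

x = 110010001
shift right by 6 → 000000110 = 6
(equivalently, floor(401 / 64))

6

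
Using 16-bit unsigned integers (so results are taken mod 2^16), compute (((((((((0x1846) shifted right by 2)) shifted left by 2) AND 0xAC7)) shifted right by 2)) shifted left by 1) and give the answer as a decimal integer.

1058

0x1846 = 0001100001000110
→ shifted right by 2 → 0000011000010001 = 1553
→ shifted left by 2 (mod 2^16) → 0001100001000100 = 6212
0xAC7 = 0000101011000111
→ AND → 0000100001000100 = 2116
→ shifted right by 2 → 0000001000010001 = 529
→ shifted left by 1 (mod 2^16) → 0000010000100010 = 1058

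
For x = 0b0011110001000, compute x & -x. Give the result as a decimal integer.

8

x = 11110001000 = 1928
-x (two's complement) = …00001111000
AND   = 00000001000 = 8
(x & -x isolates the lowest set bit of x.)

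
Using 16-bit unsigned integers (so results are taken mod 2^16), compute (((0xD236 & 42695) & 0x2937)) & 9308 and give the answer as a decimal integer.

0xD236 = 1101001000110110
42695 = 1010011011000111
→ & → 1000001000000110 = 33286
0x2937 = 0010100100110111
→ & → 0000000000000110 = 6
9308 = 0010010001011100
→ & → 0000000000000100 = 4

4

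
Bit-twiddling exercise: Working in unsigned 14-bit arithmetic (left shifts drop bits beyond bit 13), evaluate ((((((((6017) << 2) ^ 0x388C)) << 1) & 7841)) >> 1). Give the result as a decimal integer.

6017 = 01011110000001
→ << 2 (mod 2^14) → 01111000000100 = 7684
0x388C = 11100010001100
→ ^ → 10011010001000 = 9864
→ << 1 (mod 2^14) → 00110100010000 = 3344
7841 = 01111010100001
→ & → 00110000000000 = 3072
→ >> 1 → 00011000000000 = 1536

1536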